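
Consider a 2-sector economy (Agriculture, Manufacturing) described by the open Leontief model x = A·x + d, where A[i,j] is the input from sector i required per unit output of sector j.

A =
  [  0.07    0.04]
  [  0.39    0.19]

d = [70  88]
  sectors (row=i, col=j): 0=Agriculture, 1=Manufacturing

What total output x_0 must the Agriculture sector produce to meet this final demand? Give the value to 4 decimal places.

Form M = I − A:
  [  0.93   -0.04]
  [ -0.39    0.81]
Leontief inverse L = M⁻¹:
  [  1.0980    0.0542]
  [  0.5287    1.2607]
Total output x = L · d:
  x_0 = 1.0980·70 + 0.0542·88 = 81.6321
  x_1 = 0.5287·70 + 1.2607·88 = 147.9463

81.6321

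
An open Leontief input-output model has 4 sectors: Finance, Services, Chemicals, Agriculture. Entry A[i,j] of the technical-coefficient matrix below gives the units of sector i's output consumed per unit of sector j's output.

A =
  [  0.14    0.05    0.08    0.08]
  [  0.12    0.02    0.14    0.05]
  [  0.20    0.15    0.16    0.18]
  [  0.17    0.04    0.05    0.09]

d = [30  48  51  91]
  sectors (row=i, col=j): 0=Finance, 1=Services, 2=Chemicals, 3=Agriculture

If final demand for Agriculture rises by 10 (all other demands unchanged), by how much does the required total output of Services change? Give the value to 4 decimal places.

1.1883

Form M = I − A:
  [  0.86   -0.05   -0.08   -0.08]
  [ -0.12    0.98   -0.14   -0.05]
  [ -0.20   -0.15    0.84   -0.18]
  [ -0.17   -0.04   -0.05    0.91]
Leontief inverse L = M⁻¹:
  [  1.2363    0.0905    0.1412    0.1416]
  [  0.2204    1.0680    0.2061    0.1188]
  [  0.3899    0.2286    1.2836    0.3007]
  [  0.2621    0.0764    0.1060    1.1471]
Total output x = L · d:
  x_0 = 1.2363·30 + 0.0905·48 + 0.1412·51 + 0.1416·91 = 61.5185
  x_1 = 0.2204·30 + 1.0680·48 + 0.2061·51 + 0.1188·91 = 79.2026
  x_2 = 0.3899·30 + 0.2286·48 + 1.2836·51 + 0.3007·91 = 115.5020
  x_3 = 0.2621·30 + 0.0764·48 + 0.1060·51 + 1.1471·91 = 121.3202
Δx_1 = L[1,3] · Δd_3 = 0.1188 · 10 = 1.1883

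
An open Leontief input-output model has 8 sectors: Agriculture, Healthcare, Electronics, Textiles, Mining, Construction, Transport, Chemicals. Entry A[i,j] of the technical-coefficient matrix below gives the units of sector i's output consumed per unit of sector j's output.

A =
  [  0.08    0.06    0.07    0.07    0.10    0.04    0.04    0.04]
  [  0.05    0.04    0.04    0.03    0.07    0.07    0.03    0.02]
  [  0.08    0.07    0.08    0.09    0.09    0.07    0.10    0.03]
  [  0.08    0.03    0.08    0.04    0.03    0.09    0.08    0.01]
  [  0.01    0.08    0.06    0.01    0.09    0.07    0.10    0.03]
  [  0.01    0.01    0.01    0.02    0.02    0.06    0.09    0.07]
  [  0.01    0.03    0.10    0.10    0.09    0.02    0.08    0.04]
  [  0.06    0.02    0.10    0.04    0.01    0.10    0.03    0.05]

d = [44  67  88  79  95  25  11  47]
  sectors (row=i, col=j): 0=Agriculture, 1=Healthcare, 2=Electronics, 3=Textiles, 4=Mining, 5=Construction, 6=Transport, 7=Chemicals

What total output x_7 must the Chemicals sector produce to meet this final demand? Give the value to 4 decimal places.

87.5541

Form M = I − A:
  [  0.92   -0.06   -0.07   -0.07   -0.10   -0.04   -0.04   -0.04]
  [ -0.05    0.96   -0.04   -0.03   -0.07   -0.07   -0.03   -0.02]
  [ -0.08   -0.07    0.92   -0.09   -0.09   -0.07   -0.10   -0.03]
  [ -0.08   -0.03   -0.08    0.96   -0.03   -0.09   -0.08   -0.01]
  [ -0.01   -0.08   -0.06   -0.01    0.91   -0.07   -0.10   -0.03]
  [ -0.01   -0.01   -0.01   -0.02   -0.02    0.94   -0.09   -0.07]
  [ -0.01   -0.03   -0.10   -0.10   -0.09   -0.02    0.92   -0.04]
  [ -0.06   -0.02   -0.10   -0.04   -0.01   -0.10   -0.03    0.95]
Leontief inverse L = M⁻¹:
  [  1.1225    0.1026    0.1307    0.1150    0.1614    0.0980    0.1058    0.0715]
  [  0.0761    1.0677    0.0788    0.0594    0.1106    0.1088    0.0759    0.0435]
  [  0.1294    0.1191    1.1542    0.1477    0.1641    0.1379    0.1814    0.0689]
  [  0.1159    0.0644    0.1325    1.0845    0.0838    0.1369    0.1397    0.0405]
  [  0.0398    0.1151    0.1122    0.0505    1.1440    0.1184    0.1599    0.0598]
  [  0.0294    0.0280    0.0463    0.0476    0.0490    1.0912    0.1264    0.0911]
  [  0.0501    0.0699    0.1623    0.1466    0.1477    0.0762    1.1475    0.0688]
  [  0.0961    0.0506    0.1482    0.0799    0.0552    0.1473    0.0845    1.0794]
Total output x = L · d:
  x_0 = 1.1225·44 + 0.1026·67 + 0.1307·88 + 0.1150·79 + 0.1614·95 + 0.0980·25 + 0.1058·11 + 0.0715·47 = 99.1643
  x_1 = 0.0761·44 + 1.0677·67 + 0.0788·88 + 0.0594·79 + 0.1106·95 + 0.1088·25 + 0.0759·11 + 0.0435·47 = 102.6143
  x_2 = 0.1294·44 + 0.1191·67 + 1.1542·88 + 0.1477·79 + 0.1641·95 + 0.1379·25 + 0.1814·11 + 0.0689·47 = 151.1936
  x_3 = 0.1159·44 + 0.0644·67 + 0.1325·88 + 1.0845·79 + 0.0838·95 + 0.1369·25 + 0.1397·11 + 0.0405·47 = 121.5691
  x_4 = 0.0398·44 + 0.1151·67 + 0.1122·88 + 0.0505·79 + 1.1440·95 + 0.1184·25 + 0.1599·11 + 0.0598·47 = 139.5289
  x_5 = 0.0294·44 + 0.0280·67 + 0.0463·88 + 0.0476·79 + 0.0490·95 + 1.0912·25 + 0.1264·11 + 0.0911·47 = 48.6055
  x_6 = 0.0501·44 + 0.0699·67 + 0.1623·88 + 0.1466·79 + 0.1477·95 + 0.0762·25 + 1.1475·11 + 0.0688·47 = 64.5415
  x_7 = 0.0961·44 + 0.0506·67 + 0.1482·88 + 0.0799·79 + 0.0552·95 + 0.1473·25 + 0.0845·11 + 1.0794·47 = 87.5541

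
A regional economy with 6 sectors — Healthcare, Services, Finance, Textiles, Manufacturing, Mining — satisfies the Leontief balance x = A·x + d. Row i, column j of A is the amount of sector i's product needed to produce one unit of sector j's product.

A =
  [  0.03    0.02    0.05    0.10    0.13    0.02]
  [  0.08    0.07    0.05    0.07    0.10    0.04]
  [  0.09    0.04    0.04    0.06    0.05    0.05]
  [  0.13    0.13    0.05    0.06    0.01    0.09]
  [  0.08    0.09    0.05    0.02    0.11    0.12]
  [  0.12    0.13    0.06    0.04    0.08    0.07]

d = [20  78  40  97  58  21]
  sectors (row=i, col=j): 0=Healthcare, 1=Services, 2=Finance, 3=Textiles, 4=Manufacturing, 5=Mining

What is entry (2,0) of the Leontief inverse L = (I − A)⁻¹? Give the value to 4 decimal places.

Form M = I − A:
  [  0.97   -0.02   -0.05   -0.10   -0.13   -0.02]
  [ -0.08    0.93   -0.05   -0.07   -0.10   -0.04]
  [ -0.09   -0.04    0.96   -0.06   -0.05   -0.05]
  [ -0.13   -0.13   -0.05    0.94   -0.01   -0.09]
  [ -0.08   -0.09   -0.05   -0.02    0.89   -0.12]
  [ -0.12   -0.13   -0.06   -0.04   -0.08    0.93]
Leontief inverse L = M⁻¹:
  [  1.0851    0.0719    0.0806    0.1326    0.1786    0.0666]
  [  0.1397    1.1253    0.0855    0.1113    0.1608    0.0875]
  [  0.1375    0.0837    1.0686    0.0948    0.0983    0.0859]
  [  0.1965    0.1902    0.0907    1.1121    0.0798    0.1352]
  [  0.1494    0.1553    0.0919    0.0659    1.1844    0.1740]
  [  0.1897    0.1935    0.1031    0.0923    0.1572    1.1224]
Total output x = L · d:
  x_0 = 1.0851·20 + 0.0719·78 + 0.0806·40 + 0.1326·97 + 0.1786·58 + 0.0666·21 = 55.1546
  x_1 = 0.1397·20 + 1.1253·78 + 0.0855·40 + 0.1113·97 + 0.1608·58 + 0.0875·21 = 115.9448
  x_2 = 0.1375·20 + 0.0837·78 + 1.0686·40 + 0.0948·97 + 0.0983·58 + 0.0859·21 = 68.7237
  x_3 = 0.1965·20 + 0.1902·78 + 0.0907·40 + 1.1121·97 + 0.0798·58 + 0.1352·21 = 137.7373
  x_4 = 0.1494·20 + 0.1553·78 + 0.0919·40 + 0.0659·97 + 1.1844·58 + 0.1740·21 = 97.5242
  x_5 = 0.1897·20 + 0.1935·78 + 0.1031·40 + 0.0923·97 + 0.1572·58 + 1.1224·21 = 64.6519

L[2,0] = 0.1375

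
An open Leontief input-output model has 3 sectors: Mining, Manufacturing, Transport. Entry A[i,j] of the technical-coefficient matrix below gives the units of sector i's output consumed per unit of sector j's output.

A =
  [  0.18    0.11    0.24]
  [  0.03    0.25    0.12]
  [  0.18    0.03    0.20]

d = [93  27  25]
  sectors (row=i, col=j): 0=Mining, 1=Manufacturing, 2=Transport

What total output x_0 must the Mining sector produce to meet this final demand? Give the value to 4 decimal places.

139.2631

Form M = I − A:
  [  0.82   -0.11   -0.24]
  [ -0.03    0.75   -0.12]
  [ -0.18   -0.03    0.80]
Leontief inverse L = M⁻¹:
  [  1.3212    0.2109    0.4280]
  [  0.1010    1.3575    0.2339]
  [  0.3011    0.0984    1.3551]
Total output x = L · d:
  x_0 = 1.3212·93 + 0.2109·27 + 0.4280·25 = 139.2631
  x_1 = 0.1010·93 + 1.3575·27 + 0.2339·25 = 51.8954
  x_2 = 0.3011·93 + 0.0984·27 + 1.3551·25 = 64.5303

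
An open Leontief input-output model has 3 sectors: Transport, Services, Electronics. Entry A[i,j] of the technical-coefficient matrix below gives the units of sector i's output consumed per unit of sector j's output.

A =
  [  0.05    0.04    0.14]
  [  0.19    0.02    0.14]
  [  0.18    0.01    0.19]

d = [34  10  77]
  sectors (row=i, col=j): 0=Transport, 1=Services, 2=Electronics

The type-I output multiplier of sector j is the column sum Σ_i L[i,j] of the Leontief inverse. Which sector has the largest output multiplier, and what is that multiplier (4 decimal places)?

Form M = I − A:
  [  0.95   -0.04   -0.14]
  [ -0.19    0.98   -0.14]
  [ -0.18   -0.01    0.81]
Leontief inverse L = M⁻¹:
  [  1.0996    0.0469    0.1982]
  [  0.2485    1.0328    0.2215]
  [  0.2474    0.0232    1.2813]
Total output x = L · d:
  x_0 = 1.0996·34 + 0.0469·10 + 0.1982·77 = 53.1118
  x_1 = 0.2485·34 + 1.0328·10 + 0.2215·77 = 35.8308
  x_2 = 0.2474·34 + 0.0232·10 + 1.2813·77 = 107.3067
Output multipliers (column sums of L):
  Transport: 1.5955
  Services: 1.1029
  Electronics: 1.7010

Electronics (1.7010)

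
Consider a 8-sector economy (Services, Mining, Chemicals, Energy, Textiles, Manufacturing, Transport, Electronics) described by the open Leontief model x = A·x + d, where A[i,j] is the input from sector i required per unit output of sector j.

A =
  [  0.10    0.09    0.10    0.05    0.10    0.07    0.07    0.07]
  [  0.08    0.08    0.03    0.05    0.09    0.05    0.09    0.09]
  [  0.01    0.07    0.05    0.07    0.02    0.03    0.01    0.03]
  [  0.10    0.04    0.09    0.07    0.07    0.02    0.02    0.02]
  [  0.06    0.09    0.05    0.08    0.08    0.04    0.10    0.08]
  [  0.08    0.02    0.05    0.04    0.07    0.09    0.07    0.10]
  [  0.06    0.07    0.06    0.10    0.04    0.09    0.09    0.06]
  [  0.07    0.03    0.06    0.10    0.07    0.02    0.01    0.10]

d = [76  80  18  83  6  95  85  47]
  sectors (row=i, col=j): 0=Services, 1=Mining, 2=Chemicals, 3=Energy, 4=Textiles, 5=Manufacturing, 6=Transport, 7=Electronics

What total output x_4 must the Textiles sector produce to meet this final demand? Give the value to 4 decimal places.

Form M = I − A:
  [  0.90   -0.09   -0.10   -0.05   -0.10   -0.07   -0.07   -0.07]
  [ -0.08    0.92   -0.03   -0.05   -0.09   -0.05   -0.09   -0.09]
  [ -0.01   -0.07    0.95   -0.07   -0.02   -0.03   -0.01   -0.03]
  [ -0.10   -0.04   -0.09    0.93   -0.07   -0.02   -0.02   -0.02]
  [ -0.06   -0.09   -0.05   -0.08    0.92   -0.04   -0.10   -0.08]
  [ -0.08   -0.02   -0.05   -0.04   -0.07    0.91   -0.07   -0.10]
  [ -0.06   -0.07   -0.06   -0.10   -0.04   -0.09    0.91   -0.06]
  [ -0.07   -0.03   -0.06   -0.10   -0.07   -0.02   -0.01    0.90]
Leontief inverse L = M⁻¹:
  [  1.1917    0.1746    0.1812    0.1426    0.1905    0.1369    0.1473    0.1613]
  [  0.1638    1.1535    0.1021    0.1337    0.1714    0.1094    0.1599    0.1725]
  [  0.0501    0.1043    1.0843    0.1088    0.0586    0.0557    0.0399    0.0670]
  [  0.1602    0.0975    0.1460    1.1293    0.1294    0.0614    0.0682    0.0750]
  [  0.1444    0.1646    0.1233    0.1656    1.1612    0.0992    0.1694    0.1610]
  [  0.1552    0.0835    0.1170    0.1159    0.1425    1.1448    0.1297    0.1754]
  [  0.1427    0.1390    0.1322    0.1806    0.1178    0.1494    1.1550    0.1375]
  [  0.1356    0.0860    0.1197    0.1657    0.1336    0.0596    0.0559    1.1602]
Total output x = L · d:
  x_0 = 1.1917·76 + 0.1746·80 + 0.1812·18 + 0.1426·83 + 0.1905·6 + 0.1369·95 + 0.1473·85 + 0.1613·47 = 153.8833
  x_1 = 0.1638·76 + 1.1535·80 + 0.1021·18 + 0.1337·83 + 0.1714·6 + 0.1094·95 + 0.1599·85 + 0.1725·47 = 150.7835
  x_2 = 0.0501·76 + 0.1043·80 + 1.0843·18 + 0.1088·83 + 0.0586·6 + 0.0557·95 + 0.0399·85 + 0.0670·47 = 52.8926
  x_3 = 0.1602·76 + 0.0975·80 + 0.1460·18 + 1.1293·83 + 0.1294·6 + 0.0614·95 + 0.0682·85 + 0.0750·47 = 132.2670
  x_4 = 0.1444·76 + 0.1646·80 + 0.1233·18 + 0.1656·83 + 1.1612·6 + 0.0992·95 + 0.1694·85 + 0.1610·47 = 78.4644
  x_5 = 0.1552·76 + 0.0835·80 + 0.1170·18 + 0.1159·83 + 0.1425·6 + 1.1448·95 + 0.1297·85 + 0.1754·47 = 159.0764
  x_6 = 0.1427·76 + 0.1390·80 + 0.1322·18 + 0.1806·83 + 0.1178·6 + 0.1494·95 + 1.1550·85 + 0.1375·47 = 158.8726
  x_7 = 0.1356·76 + 0.0860·80 + 0.1197·18 + 0.1657·83 + 0.1336·6 + 0.0596·95 + 0.0559·85 + 1.1602·47 = 98.8426

78.4644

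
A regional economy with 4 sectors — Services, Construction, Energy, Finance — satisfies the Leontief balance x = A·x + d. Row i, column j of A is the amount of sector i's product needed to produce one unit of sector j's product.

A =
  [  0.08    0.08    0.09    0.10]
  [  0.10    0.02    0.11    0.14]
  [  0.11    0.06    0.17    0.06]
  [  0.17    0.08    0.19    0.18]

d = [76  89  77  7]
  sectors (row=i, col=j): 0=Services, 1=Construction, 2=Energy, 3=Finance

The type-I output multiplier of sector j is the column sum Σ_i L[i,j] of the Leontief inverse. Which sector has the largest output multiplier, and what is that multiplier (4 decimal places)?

Energy (2.0139)

Form M = I − A:
  [  0.92   -0.08   -0.09   -0.10]
  [ -0.10    0.98   -0.11   -0.14]
  [ -0.11   -0.06    0.83   -0.06]
  [ -0.17   -0.08   -0.19    0.82]
Leontief inverse L = M⁻¹:
  [  1.1538    0.1195    0.1809    0.1743]
  [  0.1817    1.0661    0.2113    0.2196]
  [  0.1878    0.1040    1.2695    0.1335]
  [  0.3004    0.1529    0.3523    1.3080]
Total output x = L · d:
  x_0 = 1.1538·76 + 0.1195·89 + 0.1809·77 + 0.1743·7 = 113.4684
  x_1 = 0.1817·76 + 1.0661·89 + 0.2113·77 + 0.2196·7 = 126.5007
  x_2 = 0.1878·76 + 0.1040·89 + 1.2695·77 + 0.1335·7 = 122.2105
  x_3 = 0.3004·76 + 0.1529·89 + 0.3523·77 + 1.3080·7 = 72.7191
Output multipliers (column sums of L):
  Services: 1.8237
  Construction: 1.4424
  Energy: 2.0139
  Finance: 1.8355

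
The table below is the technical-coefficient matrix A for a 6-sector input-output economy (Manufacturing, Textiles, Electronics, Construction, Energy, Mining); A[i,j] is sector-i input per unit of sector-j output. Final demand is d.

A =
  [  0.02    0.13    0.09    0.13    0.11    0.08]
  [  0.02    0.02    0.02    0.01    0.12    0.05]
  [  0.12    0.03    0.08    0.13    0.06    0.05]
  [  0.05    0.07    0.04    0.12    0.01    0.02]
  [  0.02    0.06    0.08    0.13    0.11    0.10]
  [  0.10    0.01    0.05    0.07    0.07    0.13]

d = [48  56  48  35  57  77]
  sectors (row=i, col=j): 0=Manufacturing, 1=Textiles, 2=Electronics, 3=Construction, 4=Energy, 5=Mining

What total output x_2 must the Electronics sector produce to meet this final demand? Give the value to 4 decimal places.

88.8891

Form M = I − A:
  [  0.98   -0.13   -0.09   -0.13   -0.11   -0.08]
  [ -0.02    0.98   -0.02   -0.01   -0.12   -0.05]
  [ -0.12   -0.03    0.92   -0.13   -0.06   -0.05]
  [ -0.05   -0.07   -0.04    0.88   -0.01   -0.02]
  [ -0.02   -0.06   -0.08   -0.13    0.89   -0.10]
  [ -0.10   -0.01   -0.05   -0.07   -0.07    0.87]
Leontief inverse L = M⁻¹:
  [  1.0706    0.1744    0.1413    0.2188    0.1790    0.1422]
  [  0.0418    1.0418    0.0474    0.0549    0.1562    0.0856]
  [  0.1641    0.0802    1.1301    0.2177    0.1178    0.1032]
  [  0.0757    0.0988    0.0668    1.1689    0.0441    0.0484]
  [  0.0689    0.1017    0.1287    0.2157    1.1694    0.1590]
  [  0.1446    0.0528    0.0975    0.1497    0.1268    1.1894]
Total output x = L · d:
  x_0 = 1.0706·48 + 0.1744·56 + 0.1413·48 + 0.2188·35 + 0.1790·57 + 0.1422·77 = 96.7468
  x_1 = 0.0418·48 + 1.0418·56 + 0.0474·48 + 0.0549·35 + 0.1562·57 + 0.0856·77 = 80.0351
  x_2 = 0.1641·48 + 0.0802·56 + 1.1301·48 + 0.2177·35 + 0.1178·57 + 0.1032·77 = 88.8891
  x_3 = 0.0757·48 + 0.0988·56 + 0.0668·48 + 1.1689·35 + 0.0441·57 + 0.0484·77 = 59.5273
  x_4 = 0.0689·48 + 0.1017·56 + 0.1287·48 + 0.2157·35 + 1.1694·57 + 0.1590·77 = 101.6279
  x_5 = 0.1446·48 + 0.0528·56 + 0.0975·48 + 0.1497·35 + 0.1268·57 + 1.1894·77 = 118.6211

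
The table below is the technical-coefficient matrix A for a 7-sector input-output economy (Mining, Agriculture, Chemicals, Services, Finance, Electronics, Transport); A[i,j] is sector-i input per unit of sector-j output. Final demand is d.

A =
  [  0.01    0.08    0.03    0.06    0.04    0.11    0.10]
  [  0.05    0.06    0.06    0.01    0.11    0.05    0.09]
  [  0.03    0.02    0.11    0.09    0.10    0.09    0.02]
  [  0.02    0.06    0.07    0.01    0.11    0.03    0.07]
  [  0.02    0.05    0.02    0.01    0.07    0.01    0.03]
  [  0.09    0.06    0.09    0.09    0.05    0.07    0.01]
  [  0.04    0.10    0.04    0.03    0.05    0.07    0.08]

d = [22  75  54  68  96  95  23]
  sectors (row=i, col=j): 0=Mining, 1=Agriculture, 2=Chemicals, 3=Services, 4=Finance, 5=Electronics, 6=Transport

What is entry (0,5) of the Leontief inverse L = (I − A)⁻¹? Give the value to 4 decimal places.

Form M = I − A:
  [  0.99   -0.08   -0.03   -0.06   -0.04   -0.11   -0.10]
  [ -0.05    0.94   -0.06   -0.01   -0.11   -0.05   -0.09]
  [ -0.03   -0.02    0.89   -0.09   -0.10   -0.09   -0.02]
  [ -0.02   -0.06   -0.07    0.99   -0.11   -0.03   -0.07]
  [ -0.02   -0.05   -0.02   -0.01    0.93   -0.01   -0.03]
  [ -0.09   -0.06   -0.09   -0.09   -0.05    0.93   -0.01]
  [ -0.04   -0.10   -0.04   -0.03   -0.05   -0.07    0.92]
Leontief inverse L = M⁻¹:
  [  1.0418    0.1254    0.0743    0.0901    0.0939    0.1515    0.1387]
  [  0.0761    1.1027    0.0984    0.0384    0.1605    0.0904    0.1274]
  [  0.0580    0.0601    1.1587    0.1247    0.1589    0.1320    0.0535]
  [  0.0417    0.0946    0.1034    1.0333    0.1551    0.0626    0.1004]
  [  0.0317    0.0700    0.0370    0.0210    1.0955    0.0272    0.0487]
  [  0.1178    0.1036    0.1385    0.1250    0.1098    1.1172    0.0512]
  [  0.0681    0.1427    0.0802    0.0579    0.1014    0.1107    1.1190]
Total output x = L · d:
  x_0 = 1.0418·22 + 0.1254·75 + 0.0743·54 + 0.0901·68 + 0.0939·96 + 0.1515·95 + 0.1387·23 = 69.0610
  x_1 = 0.0761·22 + 1.1027·75 + 0.0984·54 + 0.0384·68 + 0.1605·96 + 0.0904·95 + 0.1274·23 = 119.2254
  x_2 = 0.0580·22 + 0.0601·75 + 1.1587·54 + 0.1247·68 + 0.1589·96 + 0.1320·95 + 0.0535·23 = 105.8621
  x_3 = 0.0417·22 + 0.0946·75 + 0.1034·54 + 1.0333·68 + 0.1551·96 + 0.0626·95 + 0.1004·23 = 106.9992
  x_4 = 0.0317·22 + 0.0700·75 + 0.0370·54 + 0.0210·68 + 1.0955·96 + 0.0272·95 + 0.0487·23 = 118.2422
  x_5 = 0.1178·22 + 0.1036·75 + 0.1385·54 + 0.1250·68 + 0.1098·96 + 1.1172·95 + 0.0512·23 = 144.1969
  x_6 = 0.0681·22 + 0.1427·75 + 0.0802·54 + 0.0579·68 + 0.1014·96 + 0.1107·95 + 1.1190·23 = 66.4514

L[0,5] = 0.1515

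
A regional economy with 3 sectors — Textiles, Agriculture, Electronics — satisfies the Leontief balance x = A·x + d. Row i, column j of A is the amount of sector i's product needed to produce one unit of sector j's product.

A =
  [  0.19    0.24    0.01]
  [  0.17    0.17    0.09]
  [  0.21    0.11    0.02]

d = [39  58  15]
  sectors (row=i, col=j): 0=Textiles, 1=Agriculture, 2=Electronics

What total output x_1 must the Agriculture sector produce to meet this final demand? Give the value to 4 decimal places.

89.7972

Form M = I − A:
  [  0.81   -0.24   -0.01]
  [ -0.17    0.83   -0.09]
  [ -0.21   -0.11    0.98]
Leontief inverse L = M⁻¹:
  [  1.3295    0.3910    0.0495]
  [  0.3069    1.3099    0.1234]
  [  0.3193    0.2308    1.0449]
Total output x = L · d:
  x_0 = 1.3295·39 + 0.3910·58 + 0.0495·15 = 75.2673
  x_1 = 0.3069·39 + 1.3099·58 + 0.1234·15 = 89.7972
  x_2 = 0.3193·39 + 0.2308·58 + 1.0449·15 = 41.5141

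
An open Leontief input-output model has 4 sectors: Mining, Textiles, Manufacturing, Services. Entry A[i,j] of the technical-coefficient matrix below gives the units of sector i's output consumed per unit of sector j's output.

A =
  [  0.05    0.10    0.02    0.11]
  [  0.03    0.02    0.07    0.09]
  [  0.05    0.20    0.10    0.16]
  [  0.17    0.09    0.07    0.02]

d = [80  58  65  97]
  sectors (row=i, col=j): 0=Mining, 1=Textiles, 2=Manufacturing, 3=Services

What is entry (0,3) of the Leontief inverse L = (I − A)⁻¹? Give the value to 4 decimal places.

Form M = I − A:
  [  0.95   -0.10   -0.02   -0.11]
  [ -0.03    0.98   -0.07   -0.09]
  [ -0.05   -0.20    0.90   -0.16]
  [ -0.17   -0.09   -0.07    0.98]
Leontief inverse L = M⁻¹:
  [  1.0845    0.1329    0.0454    0.1414]
  [  0.0595    1.0563    0.0927    0.1188]
  [  0.1093    0.2669    1.1518    0.2248]
  [  0.2014    0.1391    0.0987    1.0719]
Total output x = L · d:
  x_0 = 1.0845·80 + 0.1329·58 + 0.0454·65 + 0.1414·97 = 111.1351
  x_1 = 0.0595·80 + 1.0563·58 + 0.0927·65 + 0.1188·97 = 83.5794
  x_2 = 0.1093·80 + 0.2669·58 + 1.1518·65 + 0.2248·97 = 120.8930
  x_3 = 0.2014·80 + 0.1391·58 + 0.0987·65 + 1.0719·97 = 134.5690

L[0,3] = 0.1414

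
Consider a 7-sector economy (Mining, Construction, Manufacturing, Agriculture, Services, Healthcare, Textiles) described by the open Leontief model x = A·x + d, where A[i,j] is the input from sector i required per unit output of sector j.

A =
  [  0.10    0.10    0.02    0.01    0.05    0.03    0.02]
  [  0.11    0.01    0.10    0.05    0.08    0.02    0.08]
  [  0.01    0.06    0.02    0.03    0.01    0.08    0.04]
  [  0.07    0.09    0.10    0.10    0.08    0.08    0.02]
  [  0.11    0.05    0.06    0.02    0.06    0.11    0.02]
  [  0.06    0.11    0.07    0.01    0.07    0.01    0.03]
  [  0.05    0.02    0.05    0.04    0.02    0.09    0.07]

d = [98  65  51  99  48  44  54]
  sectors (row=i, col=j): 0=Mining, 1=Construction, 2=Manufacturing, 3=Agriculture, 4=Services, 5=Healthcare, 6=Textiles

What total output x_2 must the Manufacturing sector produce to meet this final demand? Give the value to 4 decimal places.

76.3225

Form M = I − A:
  [  0.90   -0.10   -0.02   -0.01   -0.05   -0.03   -0.02]
  [ -0.11    0.99   -0.10   -0.05   -0.08   -0.02   -0.08]
  [ -0.01   -0.06    0.98   -0.03   -0.01   -0.08   -0.04]
  [ -0.07   -0.09   -0.10    0.90   -0.08   -0.08   -0.02]
  [ -0.11   -0.05   -0.06   -0.02    0.94   -0.11   -0.02]
  [ -0.06   -0.11   -0.07   -0.01   -0.07    0.99   -0.03]
  [ -0.05   -0.02   -0.05   -0.04   -0.02   -0.09    0.93]
Leontief inverse L = M⁻¹:
  [  1.1458    0.1323    0.0506    0.0261    0.0801    0.0563    0.0423]
  [  0.1604    1.0563    0.1355    0.0729    0.1132    0.0653    0.1062]
  [  0.0395    0.0854    1.0466    0.0445    0.0330    0.1000    0.0581]
  [  0.1353    0.1480    0.1533    1.1326    0.1286    0.1302    0.0536]
  [  0.1622    0.0980    0.0970    0.0385    1.0968    0.1438    0.0451]
  [  0.1055    0.1416    0.1030    0.0287    0.1000    1.0429    0.0553]
  [  0.0867    0.0566    0.0806    0.0577    0.0473    0.1194    1.0916]
Total output x = L · d:
  x_0 = 1.1458·98 + 0.1323·65 + 0.0506·51 + 0.0261·99 + 0.0801·48 + 0.0563·44 + 0.0423·54 = 134.6531
  x_1 = 0.1604·98 + 1.0563·65 + 0.1355·51 + 0.0729·99 + 0.1132·48 + 0.0653·44 + 0.1062·54 = 112.5484
  x_2 = 0.0395·98 + 0.0854·65 + 1.0466·51 + 0.0445·99 + 0.0330·48 + 0.1000·44 + 0.0581·54 = 76.3225
  x_3 = 0.1353·98 + 0.1480·65 + 0.1533·51 + 1.1326·99 + 0.1286·48 + 0.1302·44 + 0.0536·54 = 157.6181
  x_4 = 0.1622·98 + 0.0980·65 + 0.0970·51 + 0.0385·99 + 1.0968·48 + 0.1438·44 + 0.0451·54 = 92.4308
  x_5 = 0.1055·98 + 0.1416·65 + 0.1030·51 + 0.0287·99 + 0.1000·48 + 1.0429·44 + 0.0553·54 = 81.3155
  x_6 = 0.0867·98 + 0.0566·65 + 0.0806·51 + 0.0577·99 + 0.0473·48 + 0.1194·44 + 1.0916·54 = 88.4640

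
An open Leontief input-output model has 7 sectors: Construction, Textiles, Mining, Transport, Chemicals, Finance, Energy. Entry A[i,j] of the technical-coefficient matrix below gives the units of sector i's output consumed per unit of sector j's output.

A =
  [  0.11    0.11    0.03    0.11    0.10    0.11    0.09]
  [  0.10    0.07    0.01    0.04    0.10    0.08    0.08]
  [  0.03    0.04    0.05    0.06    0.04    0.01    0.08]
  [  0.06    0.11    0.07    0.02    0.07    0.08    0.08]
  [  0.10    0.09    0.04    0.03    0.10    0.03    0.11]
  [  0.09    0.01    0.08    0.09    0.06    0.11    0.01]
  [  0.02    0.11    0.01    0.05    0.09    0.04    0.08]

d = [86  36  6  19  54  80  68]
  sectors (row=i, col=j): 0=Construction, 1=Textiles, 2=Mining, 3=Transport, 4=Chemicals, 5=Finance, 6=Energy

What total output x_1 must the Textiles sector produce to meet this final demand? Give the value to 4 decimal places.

90.4068

Form M = I − A:
  [  0.89   -0.11   -0.03   -0.11   -0.10   -0.11   -0.09]
  [ -0.10    0.93   -0.01   -0.04   -0.10   -0.08   -0.08]
  [ -0.03   -0.04    0.95   -0.06   -0.04   -0.01   -0.08]
  [ -0.06   -0.11   -0.07    0.98   -0.07   -0.08   -0.08]
  [ -0.10   -0.09   -0.04   -0.03    0.90   -0.03   -0.11]
  [ -0.09   -0.01   -0.08   -0.09   -0.06    0.89   -0.01]
  [ -0.02   -0.11   -0.01   -0.05   -0.09   -0.04    0.92]
Leontief inverse L = M⁻¹:
  [  1.2107    0.2129    0.0818    0.1840    0.2083    0.2017    0.1872]
  [  0.1756    1.1466    0.0463    0.0962    0.1815    0.1469    0.1526]
  [  0.0695    0.0889    1.0713    0.0903    0.0879    0.0454    0.1266]
  [  0.1305    0.1805    0.1049    1.0740    0.1472    0.1418    0.1501]
  [  0.1744    0.1719    0.0734    0.0856    1.1846    0.0939    0.1885]
  [  0.1565    0.0742    0.1211    0.1432    0.1275    1.1714    0.0727]
  [  0.0790    0.1725    0.0371    0.0895    0.1566    0.0903    1.1404]
Total output x = L · d:
  x_0 = 1.2107·86 + 0.2129·36 + 0.0818·6 + 0.1840·19 + 0.2083·54 + 0.2017·80 + 0.1872·68 = 155.8810
  x_1 = 0.1756·86 + 1.1466·36 + 0.0463·6 + 0.0962·19 + 0.1815·54 + 0.1469·80 + 0.1526·68 = 90.4068
  x_2 = 0.0695·86 + 0.0889·36 + 1.0713·6 + 0.0903·19 + 0.0879·54 + 0.0454·80 + 0.1266·68 = 34.3090
  x_3 = 0.1305·86 + 0.1805·36 + 0.1049·6 + 1.0740·19 + 0.1472·54 + 0.1418·80 + 0.1501·68 = 68.2547
  x_4 = 0.1744·86 + 0.1719·36 + 0.0734·6 + 0.0856·19 + 1.1846·54 + 0.0939·80 + 0.1885·68 = 107.5503
  x_5 = 0.1565·86 + 0.0742·36 + 0.1211·6 + 0.1432·19 + 0.1275·54 + 1.1714·80 + 0.0727·68 = 125.1186
  x_6 = 0.0790·86 + 0.1725·36 + 0.0371·6 + 0.0895·19 + 0.1566·54 + 0.0903·80 + 1.1404·68 = 108.1549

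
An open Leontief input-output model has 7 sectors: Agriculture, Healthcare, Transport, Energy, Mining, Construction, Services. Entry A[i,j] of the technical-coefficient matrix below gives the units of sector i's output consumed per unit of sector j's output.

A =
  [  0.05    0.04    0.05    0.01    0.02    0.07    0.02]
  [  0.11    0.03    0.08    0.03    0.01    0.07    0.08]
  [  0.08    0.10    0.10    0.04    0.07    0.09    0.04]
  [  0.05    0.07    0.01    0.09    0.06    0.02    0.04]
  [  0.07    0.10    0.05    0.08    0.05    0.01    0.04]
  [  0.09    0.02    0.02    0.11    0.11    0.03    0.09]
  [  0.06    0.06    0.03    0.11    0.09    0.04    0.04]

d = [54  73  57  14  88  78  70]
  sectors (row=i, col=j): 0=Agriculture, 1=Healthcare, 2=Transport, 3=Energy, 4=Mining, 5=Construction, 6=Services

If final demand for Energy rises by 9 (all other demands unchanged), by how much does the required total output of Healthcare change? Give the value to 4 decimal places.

Form M = I − A:
  [  0.95   -0.04   -0.05   -0.01   -0.02   -0.07   -0.02]
  [ -0.11    0.97   -0.08   -0.03   -0.01   -0.07   -0.08]
  [ -0.08   -0.10    0.90   -0.04   -0.07   -0.09   -0.04]
  [ -0.05   -0.07   -0.01    0.91   -0.06   -0.02   -0.04]
  [ -0.07   -0.10   -0.05   -0.08    0.95   -0.01   -0.04]
  [ -0.09   -0.02   -0.02   -0.11   -0.11    0.97   -0.09]
  [ -0.06   -0.06   -0.03   -0.11   -0.09   -0.04    0.96]
Leontief inverse L = M⁻¹:
  [  1.0830    0.0641    0.0723    0.0376    0.0460    0.0925    0.0431]
  [  0.1579    1.0687    0.1135    0.0727    0.0504    0.1057    0.1121]
  [  0.1458    0.1512    1.1461    0.0939    0.1186    0.1344    0.0849]
  [  0.0889    0.1026    0.0346    1.1259    0.0880    0.0439    0.0665]
  [  0.1177    0.1389    0.0836    0.1185    1.0820    0.0428    0.0715]
  [  0.1403    0.0681    0.0518    0.1626    0.1523    1.0608    0.1233]
  [  0.1092    0.1031    0.0614    0.1567    0.1276    0.0698    1.0735]
Total output x = L · d:
  x_0 = 1.0830·54 + 0.0641·73 + 0.0723·57 + 0.0376·14 + 0.0460·88 + 0.0925·78 + 0.0431·70 = 82.0927
  x_1 = 0.1579·54 + 1.0687·73 + 0.1135·57 + 0.0727·14 + 0.0504·88 + 0.1057·78 + 0.1121·70 = 114.5537
  x_2 = 0.1458·54 + 0.1512·73 + 1.1461·57 + 0.0939·14 + 0.1186·88 + 0.1344·78 + 0.0849·70 = 112.4186
  x_3 = 0.0889·54 + 0.1026·73 + 0.0346·57 + 1.1259·14 + 0.0880·88 + 0.0439·78 + 0.0665·70 = 45.8512
  x_4 = 0.1177·54 + 0.1389·73 + 0.0836·57 + 0.1185·14 + 1.0820·88 + 0.0428·78 + 0.0715·70 = 126.4777
  x_5 = 0.1403·54 + 0.0681·73 + 0.0518·57 + 0.1626·14 + 0.1523·88 + 1.0608·78 + 0.1233·70 = 122.5447
  x_6 = 0.1092·54 + 0.1031·73 + 0.0614·57 + 0.1567·14 + 0.1276·88 + 0.0698·78 + 1.0735·70 = 110.9372
Δx_1 = L[1,3] · Δd_3 = 0.0727 · 9 = 0.6544

0.6544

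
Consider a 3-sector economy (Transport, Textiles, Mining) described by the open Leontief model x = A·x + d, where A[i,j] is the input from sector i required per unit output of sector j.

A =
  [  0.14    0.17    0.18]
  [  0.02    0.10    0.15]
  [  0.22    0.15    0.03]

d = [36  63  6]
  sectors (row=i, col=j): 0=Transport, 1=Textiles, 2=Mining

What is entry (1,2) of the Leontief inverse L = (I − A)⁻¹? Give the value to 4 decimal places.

L[1,2] = 0.1932

Form M = I − A:
  [  0.86   -0.17   -0.18]
  [ -0.02    0.90   -0.15]
  [ -0.22   -0.15    0.97]
Leontief inverse L = M⁻¹:
  [  1.2392    0.2796    0.2732]
  [  0.0763    1.1577    0.1932]
  [  0.2929    0.2424    1.1228]
Total output x = L · d:
  x_0 = 1.2392·36 + 0.2796·63 + 0.2732·6 = 63.8642
  x_1 = 0.0763·36 + 1.1577·63 + 0.1932·6 = 76.8448
  x_2 = 0.2929·36 + 0.2424·63 + 1.1228·6 = 32.5535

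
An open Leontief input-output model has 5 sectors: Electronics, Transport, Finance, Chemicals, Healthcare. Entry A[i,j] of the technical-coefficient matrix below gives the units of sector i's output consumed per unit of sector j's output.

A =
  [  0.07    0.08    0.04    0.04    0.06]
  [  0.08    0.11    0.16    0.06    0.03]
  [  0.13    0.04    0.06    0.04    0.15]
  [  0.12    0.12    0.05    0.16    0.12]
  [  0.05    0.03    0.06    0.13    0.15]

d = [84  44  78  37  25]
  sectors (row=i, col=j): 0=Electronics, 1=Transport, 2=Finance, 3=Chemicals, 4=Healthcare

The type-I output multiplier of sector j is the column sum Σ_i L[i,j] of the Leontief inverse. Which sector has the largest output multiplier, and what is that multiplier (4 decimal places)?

Healthcare (1.8985)

Form M = I − A:
  [  0.93   -0.08   -0.04   -0.04   -0.06]
  [ -0.08    0.89   -0.16   -0.06   -0.03]
  [ -0.13   -0.04    0.94   -0.04   -0.15]
  [ -0.12   -0.12   -0.05    0.84   -0.12]
  [ -0.05   -0.03   -0.06   -0.13    0.85]
Leontief inverse L = M⁻¹:
  [  1.1128    0.1183    0.0787    0.0819    0.1082]
  [  0.1517    1.1665    0.2181    0.1175    0.1070]
  [  0.1877    0.0881    1.1067    0.1029    0.2262]
  [  0.2084    0.2009    0.1239    1.2548    0.2208]
  [  0.1159    0.0851    0.1094    0.2081    1.2363]
Total output x = L · d:
  x_0 = 1.1128·84 + 0.1183·44 + 0.0787·78 + 0.0819·37 + 0.1082·25 = 110.5608
  x_1 = 0.1517·84 + 1.1665·44 + 0.2181·78 + 0.1175·37 + 0.1070·25 = 88.1021
  x_2 = 0.1877·84 + 0.0881·44 + 1.1067·78 + 0.1029·37 + 0.2262·25 = 115.4354
  x_3 = 0.2084·84 + 0.2009·44 + 0.1239·78 + 1.2548·37 + 0.2208·25 = 87.9600
  x_4 = 0.1159·84 + 0.0851·44 + 0.1094·78 + 0.2081·37 + 1.2363·25 = 60.6259
Output multipliers (column sums of L):
  Electronics: 1.7766
  Transport: 1.6589
  Finance: 1.6369
  Chemicals: 1.7653
  Healthcare: 1.8985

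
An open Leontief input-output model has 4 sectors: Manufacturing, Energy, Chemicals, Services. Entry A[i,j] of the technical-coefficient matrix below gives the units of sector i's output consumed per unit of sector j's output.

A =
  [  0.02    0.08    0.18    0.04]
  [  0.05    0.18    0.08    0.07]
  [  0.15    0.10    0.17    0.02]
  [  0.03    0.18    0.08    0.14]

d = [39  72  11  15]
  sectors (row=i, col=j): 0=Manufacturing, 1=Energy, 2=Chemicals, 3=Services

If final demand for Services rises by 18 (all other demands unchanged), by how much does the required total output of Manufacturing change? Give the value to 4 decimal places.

1.2204

Form M = I − A:
  [  0.98   -0.08   -0.18   -0.04]
  [ -0.05    0.82   -0.08   -0.07]
  [ -0.15   -0.10    0.83   -0.02]
  [ -0.03   -0.18   -0.08    0.86]
Leontief inverse L = M⁻¹:
  [  1.0688    0.1500    0.2528    0.0678]
  [  0.0917    1.2716    0.1532    0.1113]
  [  0.2060    0.1873    1.2728    0.0544]
  [  0.0757    0.2888    0.1593    1.1935]
Total output x = L · d:
  x_0 = 1.0688·39 + 0.1500·72 + 0.2528·11 + 0.0678·15 = 56.2809
  x_1 = 0.0917·39 + 1.2716·72 + 0.1532·11 + 0.1113·15 = 98.4864
  x_2 = 0.2060·39 + 0.1873·72 + 1.2728·11 + 0.0544·15 = 36.3358
  x_3 = 0.0757·39 + 0.2888·72 + 0.1593·11 + 1.1935·15 = 43.3987
Δx_0 = L[0,3] · Δd_3 = 0.0678 · 18 = 1.2204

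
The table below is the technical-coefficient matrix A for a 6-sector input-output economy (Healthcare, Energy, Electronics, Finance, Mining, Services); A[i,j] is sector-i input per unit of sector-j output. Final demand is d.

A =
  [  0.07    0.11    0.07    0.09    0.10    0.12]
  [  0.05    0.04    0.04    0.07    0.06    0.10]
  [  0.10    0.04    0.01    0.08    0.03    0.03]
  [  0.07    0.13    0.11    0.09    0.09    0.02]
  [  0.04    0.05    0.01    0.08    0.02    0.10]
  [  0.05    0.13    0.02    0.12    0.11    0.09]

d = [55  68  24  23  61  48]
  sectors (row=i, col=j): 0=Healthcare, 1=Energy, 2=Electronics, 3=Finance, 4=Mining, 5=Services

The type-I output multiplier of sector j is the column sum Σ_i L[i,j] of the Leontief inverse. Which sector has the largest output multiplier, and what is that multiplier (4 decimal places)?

Finance (1.9268)

Form M = I − A:
  [  0.93   -0.11   -0.07   -0.09   -0.10   -0.12]
  [ -0.05    0.96   -0.04   -0.07   -0.06   -0.10]
  [ -0.10   -0.04    0.99   -0.08   -0.03   -0.03]
  [ -0.07   -0.13   -0.11    0.91   -0.09   -0.02]
  [ -0.04   -0.05   -0.01   -0.08    0.98   -0.10]
  [ -0.05   -0.13   -0.02   -0.12   -0.11    0.91]
Leontief inverse L = M⁻¹:
  [  1.1290    0.1934    0.1130    0.1772    0.1688    0.1963]
  [  0.0887    1.0979    0.0690    0.1284    0.1069    0.1492]
  [  0.1330    0.0892    1.0394    0.1271    0.0706    0.0722]
  [  0.1251    0.1972    0.1493    1.1635    0.1458    0.0847]
  [  0.0727    0.1021    0.0374    0.1305    1.0631    0.1417]
  [  0.1029    0.2078    0.0631    0.2001    0.1738    1.1609]
Total output x = L · d:
  x_0 = 1.1290·55 + 0.1934·68 + 0.1130·24 + 0.1772·23 + 0.1688·61 + 0.1963·48 = 101.7549
  x_1 = 0.0887·55 + 1.0979·68 + 0.0690·24 + 0.1284·23 + 0.1069·61 + 0.1492·48 = 97.8253
  x_2 = 0.1330·55 + 0.0892·68 + 1.0394·24 + 0.1271·23 + 0.0706·61 + 0.0722·48 = 49.0272
  x_3 = 0.1251·55 + 0.1972·68 + 0.1493·24 + 1.1635·23 + 0.1458·61 + 0.0847·48 = 63.5846
  x_4 = 0.0727·55 + 0.1021·68 + 0.0374·24 + 0.1305·23 + 1.0631·61 + 0.1417·48 = 86.4914
  x_5 = 0.1029·55 + 0.2078·68 + 0.0631·24 + 0.2001·23 + 0.1738·61 + 1.1609·48 = 92.2305
Output multipliers (column sums of L):
  Healthcare: 1.6514
  Energy: 1.8876
  Electronics: 1.4711
  Finance: 1.9268
  Mining: 1.7291
  Services: 1.8049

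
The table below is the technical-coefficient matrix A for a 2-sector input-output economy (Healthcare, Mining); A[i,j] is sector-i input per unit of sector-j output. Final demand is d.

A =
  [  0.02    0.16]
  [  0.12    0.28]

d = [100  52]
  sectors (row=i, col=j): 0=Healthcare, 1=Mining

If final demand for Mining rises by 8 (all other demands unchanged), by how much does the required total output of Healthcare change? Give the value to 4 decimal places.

Form M = I − A:
  [  0.98   -0.16]
  [ -0.12    0.72]
Leontief inverse L = M⁻¹:
  [  1.0490    0.2331]
  [  0.1748    1.4277]
Total output x = L · d:
  x_0 = 1.0490·100 + 0.2331·52 = 117.0163
  x_1 = 0.1748·100 + 1.4277·52 = 91.7249
Δx_0 = L[0,1] · Δd_1 = 0.2331 · 8 = 1.8648

1.8648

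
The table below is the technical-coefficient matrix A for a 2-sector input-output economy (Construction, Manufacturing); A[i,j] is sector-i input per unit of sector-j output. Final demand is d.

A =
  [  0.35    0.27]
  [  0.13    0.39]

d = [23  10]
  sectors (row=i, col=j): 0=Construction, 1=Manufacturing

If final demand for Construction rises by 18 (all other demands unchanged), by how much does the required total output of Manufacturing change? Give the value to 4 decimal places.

6.4748

Form M = I − A:
  [  0.65   -0.27]
  [ -0.13    0.61]
Leontief inverse L = M⁻¹:
  [  1.6879    0.7471]
  [  0.3597    1.7986]
Total output x = L · d:
  x_0 = 1.6879·23 + 0.7471·10 = 46.2922
  x_1 = 0.3597·23 + 1.7986·10 = 26.2590
Δx_1 = L[1,0] · Δd_0 = 0.3597 · 18 = 6.4748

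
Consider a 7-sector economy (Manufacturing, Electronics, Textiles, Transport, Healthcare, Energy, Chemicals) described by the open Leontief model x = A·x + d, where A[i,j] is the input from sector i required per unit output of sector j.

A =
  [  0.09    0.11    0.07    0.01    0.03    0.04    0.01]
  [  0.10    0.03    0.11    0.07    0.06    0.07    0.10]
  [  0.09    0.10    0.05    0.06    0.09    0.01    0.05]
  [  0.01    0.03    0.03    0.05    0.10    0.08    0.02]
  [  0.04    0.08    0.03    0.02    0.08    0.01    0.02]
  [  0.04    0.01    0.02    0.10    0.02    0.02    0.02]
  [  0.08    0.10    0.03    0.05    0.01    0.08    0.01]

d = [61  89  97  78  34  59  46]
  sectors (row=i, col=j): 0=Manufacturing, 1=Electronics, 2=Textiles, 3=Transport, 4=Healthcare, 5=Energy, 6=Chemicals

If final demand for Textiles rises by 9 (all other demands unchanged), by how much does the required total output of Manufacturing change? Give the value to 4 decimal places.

0.9614

Form M = I − A:
  [  0.91   -0.11   -0.07   -0.01   -0.03   -0.04   -0.01]
  [ -0.10    0.97   -0.11   -0.07   -0.06   -0.07   -0.10]
  [ -0.09   -0.10    0.95   -0.06   -0.09   -0.01   -0.05]
  [ -0.01   -0.03   -0.03    0.95   -0.10   -0.08   -0.02]
  [ -0.04   -0.08   -0.03   -0.02    0.92   -0.01   -0.02]
  [ -0.04   -0.01   -0.02   -0.10   -0.02    0.98   -0.02]
  [ -0.08   -0.10   -0.03   -0.05   -0.01   -0.08    0.99]
Leontief inverse L = M⁻¹:
  [  1.1352    0.1505    0.1068    0.0398    0.0634    0.0650    0.0355]
  [  0.1564    1.0906    0.1509    0.1116    0.1068    0.1063    0.1259]
  [  0.1400    0.1506    1.0908    0.0928    0.1330    0.0428    0.0771]
  [  0.0363    0.0579    0.0506    1.0754    0.1293    0.0981    0.0351]
  [  0.0715    0.1108    0.0562    0.0409    1.1075    0.0292    0.0385]
  [  0.0584    0.0312    0.0358    0.1169    0.0430    1.0378    0.0297]
  [  0.1190    0.1335    0.0629    0.0815    0.0411    0.1064    1.0326]
Total output x = L · d:
  x_0 = 1.1352·61 + 0.1505·89 + 0.1068·97 + 0.0398·78 + 0.0634·34 + 0.0650·59 + 0.0355·46 = 103.7348
  x_1 = 0.1564·61 + 1.0906·89 + 0.1509·97 + 0.1116·78 + 0.1068·34 + 0.1063·59 + 0.1259·46 = 145.6410
  x_2 = 0.1400·61 + 0.1506·89 + 1.0908·97 + 0.0928·78 + 0.1330·34 + 0.0428·59 + 0.0771·46 = 145.5862
  x_3 = 0.0363·61 + 0.0579·89 + 0.0506·97 + 1.0754·78 + 0.1293·34 + 0.0981·59 + 0.0351·46 = 107.9474
  x_4 = 0.0715·61 + 0.1108·89 + 0.0562·97 + 0.0409·78 + 1.1075·34 + 0.0292·59 + 0.0385·46 = 64.0137
  x_5 = 0.0584·61 + 0.0312·89 + 0.0358·97 + 0.1169·78 + 0.0430·34 + 1.0378·59 + 0.0297·46 = 82.9878
  x_6 = 0.1190·61 + 0.1335·89 + 0.0629·97 + 0.0815·78 + 0.0411·34 + 0.1064·59 + 1.0326·46 = 86.7747
Δx_0 = L[0,2] · Δd_2 = 0.1068 · 9 = 0.9614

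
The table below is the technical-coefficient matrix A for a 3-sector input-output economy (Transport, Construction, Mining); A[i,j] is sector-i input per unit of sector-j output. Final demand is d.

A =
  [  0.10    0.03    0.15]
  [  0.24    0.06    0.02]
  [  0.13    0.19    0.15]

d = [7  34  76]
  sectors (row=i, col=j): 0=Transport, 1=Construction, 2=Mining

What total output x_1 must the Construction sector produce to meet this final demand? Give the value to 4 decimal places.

45.1507

Form M = I − A:
  [  0.90   -0.03   -0.15]
  [ -0.24    0.94   -0.02]
  [ -0.13   -0.19    0.85]
Leontief inverse L = M⁻¹:
  [  1.1620    0.0789    0.2069]
  [  0.3019    1.0894    0.0789]
  [  0.2452    0.2556    1.2258]
Total output x = L · d:
  x_0 = 1.1620·7 + 0.0789·34 + 0.2069·76 = 26.5434
  x_1 = 0.3019·7 + 1.0894·34 + 0.0789·76 = 45.1507
  x_2 = 0.2452·7 + 0.2556·34 + 1.2258·76 = 103.5639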